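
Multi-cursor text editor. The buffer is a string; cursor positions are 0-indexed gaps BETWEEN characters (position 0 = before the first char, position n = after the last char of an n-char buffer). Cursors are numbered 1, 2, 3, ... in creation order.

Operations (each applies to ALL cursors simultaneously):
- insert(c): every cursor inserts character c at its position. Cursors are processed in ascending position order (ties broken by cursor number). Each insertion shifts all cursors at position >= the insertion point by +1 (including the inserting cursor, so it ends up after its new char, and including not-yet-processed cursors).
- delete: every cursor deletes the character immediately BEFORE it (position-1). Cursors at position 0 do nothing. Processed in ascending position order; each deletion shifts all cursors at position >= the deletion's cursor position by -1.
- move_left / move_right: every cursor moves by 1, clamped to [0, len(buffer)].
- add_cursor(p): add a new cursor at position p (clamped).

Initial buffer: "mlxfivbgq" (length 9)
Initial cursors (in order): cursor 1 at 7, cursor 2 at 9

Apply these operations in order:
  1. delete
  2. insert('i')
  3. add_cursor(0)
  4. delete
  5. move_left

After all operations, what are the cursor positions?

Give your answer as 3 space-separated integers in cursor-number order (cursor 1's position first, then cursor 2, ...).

After op 1 (delete): buffer="mlxfivg" (len 7), cursors c1@6 c2@7, authorship .......
After op 2 (insert('i')): buffer="mlxfivigi" (len 9), cursors c1@7 c2@9, authorship ......1.2
After op 3 (add_cursor(0)): buffer="mlxfivigi" (len 9), cursors c3@0 c1@7 c2@9, authorship ......1.2
After op 4 (delete): buffer="mlxfivg" (len 7), cursors c3@0 c1@6 c2@7, authorship .......
After op 5 (move_left): buffer="mlxfivg" (len 7), cursors c3@0 c1@5 c2@6, authorship .......

Answer: 5 6 0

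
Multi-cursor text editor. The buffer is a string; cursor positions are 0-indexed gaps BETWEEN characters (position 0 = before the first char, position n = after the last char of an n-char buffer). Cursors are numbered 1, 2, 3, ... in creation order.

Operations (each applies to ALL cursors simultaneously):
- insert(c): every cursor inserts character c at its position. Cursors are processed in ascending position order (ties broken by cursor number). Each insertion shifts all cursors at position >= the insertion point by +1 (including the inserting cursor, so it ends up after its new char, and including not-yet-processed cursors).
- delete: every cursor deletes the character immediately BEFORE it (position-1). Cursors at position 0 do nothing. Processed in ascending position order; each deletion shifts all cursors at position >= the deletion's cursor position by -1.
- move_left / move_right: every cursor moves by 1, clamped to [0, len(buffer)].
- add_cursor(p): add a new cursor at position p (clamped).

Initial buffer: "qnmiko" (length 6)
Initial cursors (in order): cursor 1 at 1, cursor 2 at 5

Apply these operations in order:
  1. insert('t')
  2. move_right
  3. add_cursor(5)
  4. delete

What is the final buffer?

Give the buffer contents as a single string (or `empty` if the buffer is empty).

After op 1 (insert('t')): buffer="qtnmikto" (len 8), cursors c1@2 c2@7, authorship .1....2.
After op 2 (move_right): buffer="qtnmikto" (len 8), cursors c1@3 c2@8, authorship .1....2.
After op 3 (add_cursor(5)): buffer="qtnmikto" (len 8), cursors c1@3 c3@5 c2@8, authorship .1....2.
After op 4 (delete): buffer="qtmkt" (len 5), cursors c1@2 c3@3 c2@5, authorship .1..2

Answer: qtmkt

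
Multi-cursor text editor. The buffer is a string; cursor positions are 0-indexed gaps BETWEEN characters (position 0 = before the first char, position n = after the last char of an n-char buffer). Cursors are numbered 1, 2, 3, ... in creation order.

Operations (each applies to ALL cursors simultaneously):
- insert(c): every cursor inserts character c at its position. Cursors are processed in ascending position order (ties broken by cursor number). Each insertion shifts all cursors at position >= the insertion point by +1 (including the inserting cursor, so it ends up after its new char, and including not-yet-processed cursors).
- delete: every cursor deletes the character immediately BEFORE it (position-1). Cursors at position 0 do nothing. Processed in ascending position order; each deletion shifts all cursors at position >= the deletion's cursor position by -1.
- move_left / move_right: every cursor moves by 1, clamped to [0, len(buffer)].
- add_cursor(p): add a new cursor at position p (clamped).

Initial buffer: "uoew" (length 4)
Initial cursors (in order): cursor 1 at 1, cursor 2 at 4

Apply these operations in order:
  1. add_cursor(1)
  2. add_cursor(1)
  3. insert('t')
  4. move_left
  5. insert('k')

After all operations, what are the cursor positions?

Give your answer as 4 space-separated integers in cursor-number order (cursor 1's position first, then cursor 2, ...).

Answer: 6 11 6 6

Derivation:
After op 1 (add_cursor(1)): buffer="uoew" (len 4), cursors c1@1 c3@1 c2@4, authorship ....
After op 2 (add_cursor(1)): buffer="uoew" (len 4), cursors c1@1 c3@1 c4@1 c2@4, authorship ....
After op 3 (insert('t')): buffer="utttoewt" (len 8), cursors c1@4 c3@4 c4@4 c2@8, authorship .134...2
After op 4 (move_left): buffer="utttoewt" (len 8), cursors c1@3 c3@3 c4@3 c2@7, authorship .134...2
After op 5 (insert('k')): buffer="uttkkktoewkt" (len 12), cursors c1@6 c3@6 c4@6 c2@11, authorship .131344...22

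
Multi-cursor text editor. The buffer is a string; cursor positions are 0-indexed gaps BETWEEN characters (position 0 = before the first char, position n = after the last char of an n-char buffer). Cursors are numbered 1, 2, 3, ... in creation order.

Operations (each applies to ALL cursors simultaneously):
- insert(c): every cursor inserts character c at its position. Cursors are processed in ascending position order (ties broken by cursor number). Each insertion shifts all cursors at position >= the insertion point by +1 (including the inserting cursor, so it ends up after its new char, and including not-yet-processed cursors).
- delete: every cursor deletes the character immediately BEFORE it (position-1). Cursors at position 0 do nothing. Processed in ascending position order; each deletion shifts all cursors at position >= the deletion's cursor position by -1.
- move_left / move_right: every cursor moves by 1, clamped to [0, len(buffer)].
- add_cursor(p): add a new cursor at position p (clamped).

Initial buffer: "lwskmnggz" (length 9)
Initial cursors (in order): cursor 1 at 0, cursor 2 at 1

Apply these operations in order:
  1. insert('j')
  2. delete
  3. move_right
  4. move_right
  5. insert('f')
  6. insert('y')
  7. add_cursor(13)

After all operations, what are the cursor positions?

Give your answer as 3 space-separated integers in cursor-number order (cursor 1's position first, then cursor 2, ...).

After op 1 (insert('j')): buffer="jljwskmnggz" (len 11), cursors c1@1 c2@3, authorship 1.2........
After op 2 (delete): buffer="lwskmnggz" (len 9), cursors c1@0 c2@1, authorship .........
After op 3 (move_right): buffer="lwskmnggz" (len 9), cursors c1@1 c2@2, authorship .........
After op 4 (move_right): buffer="lwskmnggz" (len 9), cursors c1@2 c2@3, authorship .........
After op 5 (insert('f')): buffer="lwfsfkmnggz" (len 11), cursors c1@3 c2@5, authorship ..1.2......
After op 6 (insert('y')): buffer="lwfysfykmnggz" (len 13), cursors c1@4 c2@7, authorship ..11.22......
After op 7 (add_cursor(13)): buffer="lwfysfykmnggz" (len 13), cursors c1@4 c2@7 c3@13, authorship ..11.22......

Answer: 4 7 13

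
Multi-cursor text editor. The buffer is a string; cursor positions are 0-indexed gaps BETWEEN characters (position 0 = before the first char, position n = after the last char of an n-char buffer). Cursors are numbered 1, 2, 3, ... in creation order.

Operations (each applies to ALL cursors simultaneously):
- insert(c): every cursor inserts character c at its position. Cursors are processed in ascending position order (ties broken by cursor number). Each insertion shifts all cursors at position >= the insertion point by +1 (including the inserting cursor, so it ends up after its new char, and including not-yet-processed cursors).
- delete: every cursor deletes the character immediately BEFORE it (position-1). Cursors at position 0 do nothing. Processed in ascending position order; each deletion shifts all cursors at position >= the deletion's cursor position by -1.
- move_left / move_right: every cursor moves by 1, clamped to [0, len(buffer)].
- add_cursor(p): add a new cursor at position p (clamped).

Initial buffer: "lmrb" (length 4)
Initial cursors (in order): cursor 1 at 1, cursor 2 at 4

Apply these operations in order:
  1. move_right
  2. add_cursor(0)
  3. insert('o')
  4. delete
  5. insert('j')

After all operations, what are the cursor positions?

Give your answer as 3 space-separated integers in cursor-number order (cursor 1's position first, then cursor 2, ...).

After op 1 (move_right): buffer="lmrb" (len 4), cursors c1@2 c2@4, authorship ....
After op 2 (add_cursor(0)): buffer="lmrb" (len 4), cursors c3@0 c1@2 c2@4, authorship ....
After op 3 (insert('o')): buffer="olmorbo" (len 7), cursors c3@1 c1@4 c2@7, authorship 3..1..2
After op 4 (delete): buffer="lmrb" (len 4), cursors c3@0 c1@2 c2@4, authorship ....
After op 5 (insert('j')): buffer="jlmjrbj" (len 7), cursors c3@1 c1@4 c2@7, authorship 3..1..2

Answer: 4 7 1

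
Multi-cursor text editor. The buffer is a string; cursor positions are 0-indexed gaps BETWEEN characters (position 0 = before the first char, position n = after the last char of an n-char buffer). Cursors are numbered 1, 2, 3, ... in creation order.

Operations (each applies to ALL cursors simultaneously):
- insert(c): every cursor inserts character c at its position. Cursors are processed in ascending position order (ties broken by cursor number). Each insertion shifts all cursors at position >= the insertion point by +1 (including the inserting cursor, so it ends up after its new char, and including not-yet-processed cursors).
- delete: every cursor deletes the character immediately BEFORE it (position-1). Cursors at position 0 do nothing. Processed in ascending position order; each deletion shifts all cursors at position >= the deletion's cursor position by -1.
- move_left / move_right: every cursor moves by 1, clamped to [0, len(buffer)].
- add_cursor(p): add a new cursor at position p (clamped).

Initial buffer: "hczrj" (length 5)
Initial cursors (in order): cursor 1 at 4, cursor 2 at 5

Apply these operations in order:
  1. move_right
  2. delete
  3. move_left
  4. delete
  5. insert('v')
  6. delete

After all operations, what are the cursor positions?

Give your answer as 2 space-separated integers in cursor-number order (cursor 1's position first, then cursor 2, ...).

Answer: 0 0

Derivation:
After op 1 (move_right): buffer="hczrj" (len 5), cursors c1@5 c2@5, authorship .....
After op 2 (delete): buffer="hcz" (len 3), cursors c1@3 c2@3, authorship ...
After op 3 (move_left): buffer="hcz" (len 3), cursors c1@2 c2@2, authorship ...
After op 4 (delete): buffer="z" (len 1), cursors c1@0 c2@0, authorship .
After op 5 (insert('v')): buffer="vvz" (len 3), cursors c1@2 c2@2, authorship 12.
After op 6 (delete): buffer="z" (len 1), cursors c1@0 c2@0, authorship .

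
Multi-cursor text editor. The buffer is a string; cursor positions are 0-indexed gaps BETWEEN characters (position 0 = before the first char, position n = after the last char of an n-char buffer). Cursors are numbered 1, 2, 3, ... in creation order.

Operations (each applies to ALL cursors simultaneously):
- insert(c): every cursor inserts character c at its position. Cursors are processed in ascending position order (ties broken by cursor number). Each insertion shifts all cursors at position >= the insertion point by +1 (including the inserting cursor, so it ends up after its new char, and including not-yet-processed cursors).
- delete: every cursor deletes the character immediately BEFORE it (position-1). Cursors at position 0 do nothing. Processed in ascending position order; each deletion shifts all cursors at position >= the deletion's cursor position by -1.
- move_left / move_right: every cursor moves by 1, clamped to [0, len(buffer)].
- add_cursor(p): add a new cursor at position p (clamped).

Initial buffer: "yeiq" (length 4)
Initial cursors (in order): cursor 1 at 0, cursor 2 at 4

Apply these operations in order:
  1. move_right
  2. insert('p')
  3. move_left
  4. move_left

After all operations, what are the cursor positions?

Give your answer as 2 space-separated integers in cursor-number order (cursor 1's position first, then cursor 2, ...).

After op 1 (move_right): buffer="yeiq" (len 4), cursors c1@1 c2@4, authorship ....
After op 2 (insert('p')): buffer="ypeiqp" (len 6), cursors c1@2 c2@6, authorship .1...2
After op 3 (move_left): buffer="ypeiqp" (len 6), cursors c1@1 c2@5, authorship .1...2
After op 4 (move_left): buffer="ypeiqp" (len 6), cursors c1@0 c2@4, authorship .1...2

Answer: 0 4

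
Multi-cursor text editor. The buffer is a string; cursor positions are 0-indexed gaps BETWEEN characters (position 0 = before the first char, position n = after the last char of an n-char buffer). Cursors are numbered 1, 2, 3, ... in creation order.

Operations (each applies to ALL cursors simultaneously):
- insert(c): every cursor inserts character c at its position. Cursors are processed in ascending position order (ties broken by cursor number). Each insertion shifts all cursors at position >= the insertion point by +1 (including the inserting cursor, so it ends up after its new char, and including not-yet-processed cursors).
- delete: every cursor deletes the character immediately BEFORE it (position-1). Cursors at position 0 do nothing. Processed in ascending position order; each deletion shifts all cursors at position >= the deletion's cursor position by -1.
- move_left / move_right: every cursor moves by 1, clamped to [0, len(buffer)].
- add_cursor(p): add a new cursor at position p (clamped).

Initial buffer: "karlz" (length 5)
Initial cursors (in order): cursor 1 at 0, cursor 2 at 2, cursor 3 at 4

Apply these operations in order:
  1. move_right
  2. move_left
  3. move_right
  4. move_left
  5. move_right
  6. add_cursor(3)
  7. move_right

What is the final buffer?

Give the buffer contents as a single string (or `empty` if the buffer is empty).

After op 1 (move_right): buffer="karlz" (len 5), cursors c1@1 c2@3 c3@5, authorship .....
After op 2 (move_left): buffer="karlz" (len 5), cursors c1@0 c2@2 c3@4, authorship .....
After op 3 (move_right): buffer="karlz" (len 5), cursors c1@1 c2@3 c3@5, authorship .....
After op 4 (move_left): buffer="karlz" (len 5), cursors c1@0 c2@2 c3@4, authorship .....
After op 5 (move_right): buffer="karlz" (len 5), cursors c1@1 c2@3 c3@5, authorship .....
After op 6 (add_cursor(3)): buffer="karlz" (len 5), cursors c1@1 c2@3 c4@3 c3@5, authorship .....
After op 7 (move_right): buffer="karlz" (len 5), cursors c1@2 c2@4 c4@4 c3@5, authorship .....

Answer: karlz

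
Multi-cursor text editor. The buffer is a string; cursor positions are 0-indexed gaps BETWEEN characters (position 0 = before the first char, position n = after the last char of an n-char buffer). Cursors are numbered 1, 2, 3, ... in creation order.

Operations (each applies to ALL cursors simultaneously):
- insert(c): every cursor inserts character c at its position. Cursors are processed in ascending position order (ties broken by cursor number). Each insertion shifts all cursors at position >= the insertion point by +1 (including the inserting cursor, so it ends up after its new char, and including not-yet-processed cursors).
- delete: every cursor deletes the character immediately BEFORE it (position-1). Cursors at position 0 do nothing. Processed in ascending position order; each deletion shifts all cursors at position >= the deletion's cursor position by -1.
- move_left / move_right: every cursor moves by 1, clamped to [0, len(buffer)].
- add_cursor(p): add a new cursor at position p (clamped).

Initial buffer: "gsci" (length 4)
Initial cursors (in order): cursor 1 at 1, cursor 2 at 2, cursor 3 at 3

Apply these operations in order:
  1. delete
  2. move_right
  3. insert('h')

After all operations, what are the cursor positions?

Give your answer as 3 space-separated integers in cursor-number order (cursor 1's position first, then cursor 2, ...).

After op 1 (delete): buffer="i" (len 1), cursors c1@0 c2@0 c3@0, authorship .
After op 2 (move_right): buffer="i" (len 1), cursors c1@1 c2@1 c3@1, authorship .
After op 3 (insert('h')): buffer="ihhh" (len 4), cursors c1@4 c2@4 c3@4, authorship .123

Answer: 4 4 4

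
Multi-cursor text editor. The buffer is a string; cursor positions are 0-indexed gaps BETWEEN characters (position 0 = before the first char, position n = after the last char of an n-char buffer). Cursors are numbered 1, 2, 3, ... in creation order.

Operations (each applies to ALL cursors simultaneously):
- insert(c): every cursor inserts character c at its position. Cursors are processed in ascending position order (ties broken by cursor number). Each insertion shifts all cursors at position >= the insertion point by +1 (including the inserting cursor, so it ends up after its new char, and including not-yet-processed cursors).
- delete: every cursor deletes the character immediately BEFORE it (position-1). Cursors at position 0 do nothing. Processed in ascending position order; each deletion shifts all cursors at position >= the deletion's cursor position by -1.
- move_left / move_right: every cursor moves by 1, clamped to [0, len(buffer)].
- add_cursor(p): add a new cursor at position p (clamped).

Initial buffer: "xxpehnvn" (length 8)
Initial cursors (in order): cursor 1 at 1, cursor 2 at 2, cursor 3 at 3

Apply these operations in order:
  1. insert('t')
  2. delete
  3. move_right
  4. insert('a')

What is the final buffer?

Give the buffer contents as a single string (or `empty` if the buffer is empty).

Answer: xxapaeahnvn

Derivation:
After op 1 (insert('t')): buffer="xtxtptehnvn" (len 11), cursors c1@2 c2@4 c3@6, authorship .1.2.3.....
After op 2 (delete): buffer="xxpehnvn" (len 8), cursors c1@1 c2@2 c3@3, authorship ........
After op 3 (move_right): buffer="xxpehnvn" (len 8), cursors c1@2 c2@3 c3@4, authorship ........
After op 4 (insert('a')): buffer="xxapaeahnvn" (len 11), cursors c1@3 c2@5 c3@7, authorship ..1.2.3....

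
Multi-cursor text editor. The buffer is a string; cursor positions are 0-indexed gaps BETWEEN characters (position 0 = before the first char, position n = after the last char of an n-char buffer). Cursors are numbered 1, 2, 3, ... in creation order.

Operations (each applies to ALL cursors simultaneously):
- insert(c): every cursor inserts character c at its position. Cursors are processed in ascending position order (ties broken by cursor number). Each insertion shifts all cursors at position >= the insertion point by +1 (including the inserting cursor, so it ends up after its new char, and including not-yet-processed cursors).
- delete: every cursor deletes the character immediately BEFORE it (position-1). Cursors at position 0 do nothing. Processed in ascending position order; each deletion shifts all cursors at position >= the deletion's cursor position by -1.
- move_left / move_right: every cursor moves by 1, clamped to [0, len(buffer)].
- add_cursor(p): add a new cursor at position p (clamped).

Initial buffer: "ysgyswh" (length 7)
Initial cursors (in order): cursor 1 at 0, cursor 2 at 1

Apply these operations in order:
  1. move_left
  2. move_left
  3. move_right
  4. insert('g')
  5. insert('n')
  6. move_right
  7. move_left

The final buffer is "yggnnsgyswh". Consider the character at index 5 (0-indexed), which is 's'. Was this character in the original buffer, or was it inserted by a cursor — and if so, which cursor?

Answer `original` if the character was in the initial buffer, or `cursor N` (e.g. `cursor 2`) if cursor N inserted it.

Answer: original

Derivation:
After op 1 (move_left): buffer="ysgyswh" (len 7), cursors c1@0 c2@0, authorship .......
After op 2 (move_left): buffer="ysgyswh" (len 7), cursors c1@0 c2@0, authorship .......
After op 3 (move_right): buffer="ysgyswh" (len 7), cursors c1@1 c2@1, authorship .......
After op 4 (insert('g')): buffer="yggsgyswh" (len 9), cursors c1@3 c2@3, authorship .12......
After op 5 (insert('n')): buffer="yggnnsgyswh" (len 11), cursors c1@5 c2@5, authorship .1212......
After op 6 (move_right): buffer="yggnnsgyswh" (len 11), cursors c1@6 c2@6, authorship .1212......
After op 7 (move_left): buffer="yggnnsgyswh" (len 11), cursors c1@5 c2@5, authorship .1212......
Authorship (.=original, N=cursor N): . 1 2 1 2 . . . . . .
Index 5: author = original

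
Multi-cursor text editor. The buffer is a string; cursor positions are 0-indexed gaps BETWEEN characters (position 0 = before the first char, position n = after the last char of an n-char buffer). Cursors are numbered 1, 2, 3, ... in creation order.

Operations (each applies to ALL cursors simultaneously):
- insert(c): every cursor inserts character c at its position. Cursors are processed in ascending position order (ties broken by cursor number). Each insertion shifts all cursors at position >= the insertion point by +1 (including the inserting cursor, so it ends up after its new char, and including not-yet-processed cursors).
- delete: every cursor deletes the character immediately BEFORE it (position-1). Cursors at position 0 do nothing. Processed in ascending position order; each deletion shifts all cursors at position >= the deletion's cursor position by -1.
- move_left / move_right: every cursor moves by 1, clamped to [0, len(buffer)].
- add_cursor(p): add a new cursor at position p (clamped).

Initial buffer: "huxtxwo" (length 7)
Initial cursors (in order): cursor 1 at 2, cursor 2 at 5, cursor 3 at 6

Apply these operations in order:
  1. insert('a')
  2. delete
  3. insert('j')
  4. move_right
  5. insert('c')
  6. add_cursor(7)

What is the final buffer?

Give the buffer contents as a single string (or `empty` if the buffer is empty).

After op 1 (insert('a')): buffer="huaxtxawao" (len 10), cursors c1@3 c2@7 c3@9, authorship ..1...2.3.
After op 2 (delete): buffer="huxtxwo" (len 7), cursors c1@2 c2@5 c3@6, authorship .......
After op 3 (insert('j')): buffer="hujxtxjwjo" (len 10), cursors c1@3 c2@7 c3@9, authorship ..1...2.3.
After op 4 (move_right): buffer="hujxtxjwjo" (len 10), cursors c1@4 c2@8 c3@10, authorship ..1...2.3.
After op 5 (insert('c')): buffer="hujxctxjwcjoc" (len 13), cursors c1@5 c2@10 c3@13, authorship ..1.1..2.23.3
After op 6 (add_cursor(7)): buffer="hujxctxjwcjoc" (len 13), cursors c1@5 c4@7 c2@10 c3@13, authorship ..1.1..2.23.3

Answer: hujxctxjwcjoc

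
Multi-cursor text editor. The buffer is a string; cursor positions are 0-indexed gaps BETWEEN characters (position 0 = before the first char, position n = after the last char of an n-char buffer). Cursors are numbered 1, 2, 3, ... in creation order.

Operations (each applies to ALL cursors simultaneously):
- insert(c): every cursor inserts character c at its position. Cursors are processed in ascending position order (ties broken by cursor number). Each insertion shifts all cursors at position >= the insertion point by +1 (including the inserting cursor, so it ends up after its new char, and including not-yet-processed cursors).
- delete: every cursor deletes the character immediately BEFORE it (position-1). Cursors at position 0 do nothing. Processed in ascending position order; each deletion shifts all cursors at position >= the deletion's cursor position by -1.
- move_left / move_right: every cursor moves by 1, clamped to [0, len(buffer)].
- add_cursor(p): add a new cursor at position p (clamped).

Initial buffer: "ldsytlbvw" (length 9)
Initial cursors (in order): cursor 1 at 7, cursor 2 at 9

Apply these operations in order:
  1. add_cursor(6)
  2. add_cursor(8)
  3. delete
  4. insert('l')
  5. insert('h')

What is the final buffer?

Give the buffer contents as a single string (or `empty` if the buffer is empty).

After op 1 (add_cursor(6)): buffer="ldsytlbvw" (len 9), cursors c3@6 c1@7 c2@9, authorship .........
After op 2 (add_cursor(8)): buffer="ldsytlbvw" (len 9), cursors c3@6 c1@7 c4@8 c2@9, authorship .........
After op 3 (delete): buffer="ldsyt" (len 5), cursors c1@5 c2@5 c3@5 c4@5, authorship .....
After op 4 (insert('l')): buffer="ldsytllll" (len 9), cursors c1@9 c2@9 c3@9 c4@9, authorship .....1234
After op 5 (insert('h')): buffer="ldsytllllhhhh" (len 13), cursors c1@13 c2@13 c3@13 c4@13, authorship .....12341234

Answer: ldsytllllhhhh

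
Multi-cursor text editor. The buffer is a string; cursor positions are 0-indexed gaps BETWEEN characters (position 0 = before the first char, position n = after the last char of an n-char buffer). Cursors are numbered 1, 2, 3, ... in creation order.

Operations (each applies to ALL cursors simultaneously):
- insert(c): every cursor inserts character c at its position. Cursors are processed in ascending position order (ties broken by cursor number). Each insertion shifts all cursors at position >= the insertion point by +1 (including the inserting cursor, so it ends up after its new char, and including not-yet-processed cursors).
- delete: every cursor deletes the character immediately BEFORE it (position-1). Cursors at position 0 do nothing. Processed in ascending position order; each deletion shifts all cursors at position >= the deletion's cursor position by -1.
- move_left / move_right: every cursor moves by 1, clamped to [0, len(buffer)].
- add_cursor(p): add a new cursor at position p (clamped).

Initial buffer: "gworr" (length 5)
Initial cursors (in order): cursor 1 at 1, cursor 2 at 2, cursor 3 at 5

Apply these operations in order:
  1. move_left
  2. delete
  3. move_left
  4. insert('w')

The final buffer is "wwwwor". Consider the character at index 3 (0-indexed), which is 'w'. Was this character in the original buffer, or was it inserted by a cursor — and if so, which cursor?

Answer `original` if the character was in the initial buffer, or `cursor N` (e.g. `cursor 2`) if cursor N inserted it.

After op 1 (move_left): buffer="gworr" (len 5), cursors c1@0 c2@1 c3@4, authorship .....
After op 2 (delete): buffer="wor" (len 3), cursors c1@0 c2@0 c3@2, authorship ...
After op 3 (move_left): buffer="wor" (len 3), cursors c1@0 c2@0 c3@1, authorship ...
After op 4 (insert('w')): buffer="wwwwor" (len 6), cursors c1@2 c2@2 c3@4, authorship 12.3..
Authorship (.=original, N=cursor N): 1 2 . 3 . .
Index 3: author = 3

Answer: cursor 3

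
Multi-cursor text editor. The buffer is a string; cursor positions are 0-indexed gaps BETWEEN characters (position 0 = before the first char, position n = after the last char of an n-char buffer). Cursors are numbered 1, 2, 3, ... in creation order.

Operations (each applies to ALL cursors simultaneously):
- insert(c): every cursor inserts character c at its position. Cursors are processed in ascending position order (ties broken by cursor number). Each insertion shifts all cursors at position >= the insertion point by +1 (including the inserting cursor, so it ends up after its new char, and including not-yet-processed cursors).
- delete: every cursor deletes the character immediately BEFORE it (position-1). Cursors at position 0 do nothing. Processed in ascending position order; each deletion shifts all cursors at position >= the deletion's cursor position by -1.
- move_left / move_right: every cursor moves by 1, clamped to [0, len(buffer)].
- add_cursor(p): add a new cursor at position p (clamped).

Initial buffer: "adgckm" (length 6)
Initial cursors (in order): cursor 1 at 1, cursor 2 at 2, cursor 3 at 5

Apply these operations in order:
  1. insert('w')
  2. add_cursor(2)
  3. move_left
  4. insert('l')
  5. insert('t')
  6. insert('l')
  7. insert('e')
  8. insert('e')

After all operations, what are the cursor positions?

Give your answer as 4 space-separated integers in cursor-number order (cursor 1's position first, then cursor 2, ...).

After op 1 (insert('w')): buffer="awdwgckwm" (len 9), cursors c1@2 c2@4 c3@8, authorship .1.2...3.
After op 2 (add_cursor(2)): buffer="awdwgckwm" (len 9), cursors c1@2 c4@2 c2@4 c3@8, authorship .1.2...3.
After op 3 (move_left): buffer="awdwgckwm" (len 9), cursors c1@1 c4@1 c2@3 c3@7, authorship .1.2...3.
After op 4 (insert('l')): buffer="allwdlwgcklwm" (len 13), cursors c1@3 c4@3 c2@6 c3@11, authorship .141.22...33.
After op 5 (insert('t')): buffer="allttwdltwgckltwm" (len 17), cursors c1@5 c4@5 c2@9 c3@15, authorship .14141.222...333.
After op 6 (insert('l')): buffer="allttllwdltlwgckltlwm" (len 21), cursors c1@7 c4@7 c2@12 c3@19, authorship .1414141.2222...3333.
After op 7 (insert('e')): buffer="allttlleewdltlewgckltlewm" (len 25), cursors c1@9 c4@9 c2@15 c3@23, authorship .141414141.22222...33333.
After op 8 (insert('e')): buffer="allttlleeeewdltleewgckltleewm" (len 29), cursors c1@11 c4@11 c2@18 c3@27, authorship .14141414141.222222...333333.

Answer: 11 18 27 11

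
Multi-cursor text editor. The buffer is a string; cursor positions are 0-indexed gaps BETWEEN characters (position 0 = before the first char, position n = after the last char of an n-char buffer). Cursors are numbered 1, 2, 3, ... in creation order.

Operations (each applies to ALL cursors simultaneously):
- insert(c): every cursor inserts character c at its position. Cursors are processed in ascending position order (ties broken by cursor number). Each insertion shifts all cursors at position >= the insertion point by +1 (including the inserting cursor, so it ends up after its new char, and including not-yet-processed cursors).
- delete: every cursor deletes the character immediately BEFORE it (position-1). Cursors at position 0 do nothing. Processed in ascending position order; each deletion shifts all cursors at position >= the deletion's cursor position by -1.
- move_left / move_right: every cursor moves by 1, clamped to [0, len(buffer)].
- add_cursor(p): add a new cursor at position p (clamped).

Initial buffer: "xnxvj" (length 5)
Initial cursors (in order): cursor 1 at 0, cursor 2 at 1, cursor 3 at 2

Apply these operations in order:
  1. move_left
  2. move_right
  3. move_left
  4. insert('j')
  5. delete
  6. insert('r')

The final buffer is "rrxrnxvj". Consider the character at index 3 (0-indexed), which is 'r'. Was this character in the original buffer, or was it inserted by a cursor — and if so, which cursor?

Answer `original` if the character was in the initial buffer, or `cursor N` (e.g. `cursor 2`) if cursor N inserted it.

After op 1 (move_left): buffer="xnxvj" (len 5), cursors c1@0 c2@0 c3@1, authorship .....
After op 2 (move_right): buffer="xnxvj" (len 5), cursors c1@1 c2@1 c3@2, authorship .....
After op 3 (move_left): buffer="xnxvj" (len 5), cursors c1@0 c2@0 c3@1, authorship .....
After op 4 (insert('j')): buffer="jjxjnxvj" (len 8), cursors c1@2 c2@2 c3@4, authorship 12.3....
After op 5 (delete): buffer="xnxvj" (len 5), cursors c1@0 c2@0 c3@1, authorship .....
After op 6 (insert('r')): buffer="rrxrnxvj" (len 8), cursors c1@2 c2@2 c3@4, authorship 12.3....
Authorship (.=original, N=cursor N): 1 2 . 3 . . . .
Index 3: author = 3

Answer: cursor 3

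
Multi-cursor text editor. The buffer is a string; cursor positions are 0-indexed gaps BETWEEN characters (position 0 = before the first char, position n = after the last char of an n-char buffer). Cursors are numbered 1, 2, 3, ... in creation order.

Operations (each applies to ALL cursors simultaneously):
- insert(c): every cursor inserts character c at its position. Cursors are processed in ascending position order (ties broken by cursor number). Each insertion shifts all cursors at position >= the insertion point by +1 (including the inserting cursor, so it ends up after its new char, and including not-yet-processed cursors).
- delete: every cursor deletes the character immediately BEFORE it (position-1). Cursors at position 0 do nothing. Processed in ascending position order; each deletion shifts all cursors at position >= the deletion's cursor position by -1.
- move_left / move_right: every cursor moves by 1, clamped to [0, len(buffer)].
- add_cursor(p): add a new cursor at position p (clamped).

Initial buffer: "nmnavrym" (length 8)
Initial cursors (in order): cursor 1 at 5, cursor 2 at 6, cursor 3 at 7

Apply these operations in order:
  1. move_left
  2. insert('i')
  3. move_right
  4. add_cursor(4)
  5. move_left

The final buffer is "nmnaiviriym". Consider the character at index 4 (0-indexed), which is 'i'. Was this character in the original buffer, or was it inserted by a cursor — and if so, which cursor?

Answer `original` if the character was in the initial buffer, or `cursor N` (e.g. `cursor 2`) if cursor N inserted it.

Answer: cursor 1

Derivation:
After op 1 (move_left): buffer="nmnavrym" (len 8), cursors c1@4 c2@5 c3@6, authorship ........
After op 2 (insert('i')): buffer="nmnaiviriym" (len 11), cursors c1@5 c2@7 c3@9, authorship ....1.2.3..
After op 3 (move_right): buffer="nmnaiviriym" (len 11), cursors c1@6 c2@8 c3@10, authorship ....1.2.3..
After op 4 (add_cursor(4)): buffer="nmnaiviriym" (len 11), cursors c4@4 c1@6 c2@8 c3@10, authorship ....1.2.3..
After op 5 (move_left): buffer="nmnaiviriym" (len 11), cursors c4@3 c1@5 c2@7 c3@9, authorship ....1.2.3..
Authorship (.=original, N=cursor N): . . . . 1 . 2 . 3 . .
Index 4: author = 1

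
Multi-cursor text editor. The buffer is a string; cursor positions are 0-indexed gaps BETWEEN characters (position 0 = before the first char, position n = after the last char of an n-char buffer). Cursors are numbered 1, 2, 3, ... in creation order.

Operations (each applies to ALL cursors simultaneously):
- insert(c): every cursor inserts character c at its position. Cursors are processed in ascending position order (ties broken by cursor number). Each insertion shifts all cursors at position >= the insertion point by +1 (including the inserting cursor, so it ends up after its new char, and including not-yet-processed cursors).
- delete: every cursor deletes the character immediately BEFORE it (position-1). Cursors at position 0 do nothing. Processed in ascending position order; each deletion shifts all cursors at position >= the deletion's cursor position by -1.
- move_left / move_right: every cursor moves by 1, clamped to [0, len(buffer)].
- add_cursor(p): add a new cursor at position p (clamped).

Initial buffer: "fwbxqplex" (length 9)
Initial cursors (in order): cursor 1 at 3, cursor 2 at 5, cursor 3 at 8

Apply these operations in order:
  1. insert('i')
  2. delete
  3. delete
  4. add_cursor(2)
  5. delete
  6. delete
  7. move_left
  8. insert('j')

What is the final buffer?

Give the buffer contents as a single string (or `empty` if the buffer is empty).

After op 1 (insert('i')): buffer="fwbixqipleix" (len 12), cursors c1@4 c2@7 c3@11, authorship ...1..2...3.
After op 2 (delete): buffer="fwbxqplex" (len 9), cursors c1@3 c2@5 c3@8, authorship .........
After op 3 (delete): buffer="fwxplx" (len 6), cursors c1@2 c2@3 c3@5, authorship ......
After op 4 (add_cursor(2)): buffer="fwxplx" (len 6), cursors c1@2 c4@2 c2@3 c3@5, authorship ......
After op 5 (delete): buffer="px" (len 2), cursors c1@0 c2@0 c4@0 c3@1, authorship ..
After op 6 (delete): buffer="x" (len 1), cursors c1@0 c2@0 c3@0 c4@0, authorship .
After op 7 (move_left): buffer="x" (len 1), cursors c1@0 c2@0 c3@0 c4@0, authorship .
After op 8 (insert('j')): buffer="jjjjx" (len 5), cursors c1@4 c2@4 c3@4 c4@4, authorship 1234.

Answer: jjjjx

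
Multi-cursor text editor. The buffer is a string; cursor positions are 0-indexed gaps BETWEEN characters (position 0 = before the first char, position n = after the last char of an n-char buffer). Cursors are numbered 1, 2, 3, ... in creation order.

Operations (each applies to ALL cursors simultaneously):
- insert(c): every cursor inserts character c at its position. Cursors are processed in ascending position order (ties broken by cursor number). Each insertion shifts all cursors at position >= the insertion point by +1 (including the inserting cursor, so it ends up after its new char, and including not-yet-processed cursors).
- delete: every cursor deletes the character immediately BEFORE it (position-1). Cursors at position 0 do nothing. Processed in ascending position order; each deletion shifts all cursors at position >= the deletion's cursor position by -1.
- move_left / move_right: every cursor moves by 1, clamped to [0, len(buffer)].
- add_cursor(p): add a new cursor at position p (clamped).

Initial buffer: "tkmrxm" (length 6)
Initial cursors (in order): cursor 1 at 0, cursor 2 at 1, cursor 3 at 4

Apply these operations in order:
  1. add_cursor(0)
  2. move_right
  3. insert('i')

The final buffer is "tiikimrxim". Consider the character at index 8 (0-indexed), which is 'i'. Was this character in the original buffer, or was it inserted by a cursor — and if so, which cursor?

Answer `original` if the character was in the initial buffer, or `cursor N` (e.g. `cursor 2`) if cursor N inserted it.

After op 1 (add_cursor(0)): buffer="tkmrxm" (len 6), cursors c1@0 c4@0 c2@1 c3@4, authorship ......
After op 2 (move_right): buffer="tkmrxm" (len 6), cursors c1@1 c4@1 c2@2 c3@5, authorship ......
After op 3 (insert('i')): buffer="tiikimrxim" (len 10), cursors c1@3 c4@3 c2@5 c3@9, authorship .14.2...3.
Authorship (.=original, N=cursor N): . 1 4 . 2 . . . 3 .
Index 8: author = 3

Answer: cursor 3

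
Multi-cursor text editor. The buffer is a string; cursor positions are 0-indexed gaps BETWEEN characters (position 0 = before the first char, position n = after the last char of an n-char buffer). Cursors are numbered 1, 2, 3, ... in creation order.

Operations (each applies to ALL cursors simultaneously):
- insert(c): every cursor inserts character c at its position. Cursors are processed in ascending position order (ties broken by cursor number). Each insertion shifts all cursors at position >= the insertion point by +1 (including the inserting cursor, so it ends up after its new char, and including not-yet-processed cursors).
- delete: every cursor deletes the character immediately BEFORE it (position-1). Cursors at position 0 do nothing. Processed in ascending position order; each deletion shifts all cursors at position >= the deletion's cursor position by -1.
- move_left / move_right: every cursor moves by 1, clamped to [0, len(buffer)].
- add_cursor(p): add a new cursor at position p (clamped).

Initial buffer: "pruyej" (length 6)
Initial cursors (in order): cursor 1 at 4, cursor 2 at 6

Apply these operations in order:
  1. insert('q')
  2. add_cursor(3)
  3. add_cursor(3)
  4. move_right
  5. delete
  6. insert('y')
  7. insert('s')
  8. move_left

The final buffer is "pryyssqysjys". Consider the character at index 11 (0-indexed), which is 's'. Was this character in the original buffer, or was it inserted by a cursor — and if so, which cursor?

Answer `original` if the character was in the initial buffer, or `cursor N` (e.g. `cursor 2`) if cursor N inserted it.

After op 1 (insert('q')): buffer="pruyqejq" (len 8), cursors c1@5 c2@8, authorship ....1..2
After op 2 (add_cursor(3)): buffer="pruyqejq" (len 8), cursors c3@3 c1@5 c2@8, authorship ....1..2
After op 3 (add_cursor(3)): buffer="pruyqejq" (len 8), cursors c3@3 c4@3 c1@5 c2@8, authorship ....1..2
After op 4 (move_right): buffer="pruyqejq" (len 8), cursors c3@4 c4@4 c1@6 c2@8, authorship ....1..2
After op 5 (delete): buffer="prqj" (len 4), cursors c3@2 c4@2 c1@3 c2@4, authorship ..1.
After op 6 (insert('y')): buffer="pryyqyjy" (len 8), cursors c3@4 c4@4 c1@6 c2@8, authorship ..3411.2
After op 7 (insert('s')): buffer="pryyssqysjys" (len 12), cursors c3@6 c4@6 c1@9 c2@12, authorship ..3434111.22
After op 8 (move_left): buffer="pryyssqysjys" (len 12), cursors c3@5 c4@5 c1@8 c2@11, authorship ..3434111.22
Authorship (.=original, N=cursor N): . . 3 4 3 4 1 1 1 . 2 2
Index 11: author = 2

Answer: cursor 2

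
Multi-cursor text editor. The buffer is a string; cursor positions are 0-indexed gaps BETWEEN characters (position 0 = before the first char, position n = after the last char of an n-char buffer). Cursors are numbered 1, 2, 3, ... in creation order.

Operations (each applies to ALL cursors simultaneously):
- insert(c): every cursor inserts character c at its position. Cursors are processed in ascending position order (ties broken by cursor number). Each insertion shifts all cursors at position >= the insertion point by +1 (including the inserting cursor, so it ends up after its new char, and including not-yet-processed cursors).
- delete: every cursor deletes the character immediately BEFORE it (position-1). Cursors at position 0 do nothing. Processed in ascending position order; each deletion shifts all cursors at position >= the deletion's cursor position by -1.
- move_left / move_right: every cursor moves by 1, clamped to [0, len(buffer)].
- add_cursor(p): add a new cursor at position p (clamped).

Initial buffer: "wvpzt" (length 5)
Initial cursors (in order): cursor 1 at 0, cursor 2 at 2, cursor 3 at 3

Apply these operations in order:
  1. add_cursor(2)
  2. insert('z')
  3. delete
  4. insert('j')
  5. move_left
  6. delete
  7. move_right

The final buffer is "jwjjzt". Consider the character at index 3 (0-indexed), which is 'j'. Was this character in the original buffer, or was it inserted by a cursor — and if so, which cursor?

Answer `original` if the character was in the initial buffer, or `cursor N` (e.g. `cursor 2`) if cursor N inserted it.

Answer: cursor 3

Derivation:
After op 1 (add_cursor(2)): buffer="wvpzt" (len 5), cursors c1@0 c2@2 c4@2 c3@3, authorship .....
After op 2 (insert('z')): buffer="zwvzzpzzt" (len 9), cursors c1@1 c2@5 c4@5 c3@7, authorship 1..24.3..
After op 3 (delete): buffer="wvpzt" (len 5), cursors c1@0 c2@2 c4@2 c3@3, authorship .....
After op 4 (insert('j')): buffer="jwvjjpjzt" (len 9), cursors c1@1 c2@5 c4@5 c3@7, authorship 1..24.3..
After op 5 (move_left): buffer="jwvjjpjzt" (len 9), cursors c1@0 c2@4 c4@4 c3@6, authorship 1..24.3..
After op 6 (delete): buffer="jwjjzt" (len 6), cursors c1@0 c2@2 c4@2 c3@3, authorship 1.43..
After op 7 (move_right): buffer="jwjjzt" (len 6), cursors c1@1 c2@3 c4@3 c3@4, authorship 1.43..
Authorship (.=original, N=cursor N): 1 . 4 3 . .
Index 3: author = 3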